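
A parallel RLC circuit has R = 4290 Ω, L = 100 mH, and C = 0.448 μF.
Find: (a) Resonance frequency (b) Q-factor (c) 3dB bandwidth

Step 1 — Resonance: ω₀ = 1/√(LC) = 1/√(0.1·4.48e-07) = 4725 rad/s.
Step 2 — f₀ = ω₀/(2π) = 751.9 Hz.
Step 3 — Parallel Q: Q = R/(ω₀L) = 4290/(4725·0.1) = 9.08.
Step 4 — Bandwidth: Δω = ω₀/Q = 520.3 rad/s; BW = Δω/(2π) = 82.81 Hz.

(a) f₀ = 751.9 Hz  (b) Q = 9.08  (c) BW = 82.81 Hz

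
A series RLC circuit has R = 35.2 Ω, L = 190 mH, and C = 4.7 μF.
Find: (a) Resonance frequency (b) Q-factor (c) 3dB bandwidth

Step 1 — Resonance condition Im(Z)=0 gives ω₀ = 1/√(LC).
Step 2 — ω₀ = 1/√(0.19·4.7e-06) = 1058 rad/s.
Step 3 — f₀ = ω₀/(2π) = 168.4 Hz.
Step 4 — Series Q: Q = ω₀L/R = 1058·0.19/35.2 = 5.712.
Step 5 — 3dB bandwidth: Δω = ω₀/Q = 185.3 rad/s; BW = Δω/(2π) = 29.49 Hz.

(a) f₀ = 168.4 Hz  (b) Q = 5.712  (c) BW = 29.49 Hz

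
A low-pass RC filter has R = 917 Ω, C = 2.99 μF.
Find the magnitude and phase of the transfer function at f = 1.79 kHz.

Step 1 — Angular frequency: ω = 2π·1790 = 1.125e+04 rad/s.
Step 2 — Transfer function: H(jω) = 1/(1 + jωRC).
Step 3 — Denominator: 1 + jωRC = 1 + j·1.125e+04·917·2.99e-06 = 1 + j30.84.
Step 4 — H = 0.001051 - j0.03239.
Step 5 — Magnitude: |H| = 0.03241 (-29.8 dB); phase: φ = -88.1°.

|H| = 0.03241 (-29.8 dB), φ = -88.1°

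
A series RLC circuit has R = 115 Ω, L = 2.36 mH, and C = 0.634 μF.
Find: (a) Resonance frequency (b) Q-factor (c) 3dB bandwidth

Step 1 — Resonance: ω₀ = 1/√(LC) = 1/√(0.00236·6.34e-07) = 2.585e+04 rad/s.
Step 2 — f₀ = ω₀/(2π) = 4115 Hz.
Step 3 — Series Q: Q = ω₀L/R = 2.585e+04·0.00236/115 = 0.5305.
Step 4 — Bandwidth: Δω = ω₀/Q = 4.873e+04 rad/s; BW = Δω/(2π) = 7755 Hz.

(a) f₀ = 4115 Hz  (b) Q = 0.5305  (c) BW = 7755 Hz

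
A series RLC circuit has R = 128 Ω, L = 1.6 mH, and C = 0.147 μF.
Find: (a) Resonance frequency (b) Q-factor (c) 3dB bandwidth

Step 1 — Resonance: ω₀ = 1/√(LC) = 1/√(0.0016·1.47e-07) = 6.521e+04 rad/s.
Step 2 — f₀ = ω₀/(2π) = 1.038e+04 Hz.
Step 3 — Series Q: Q = ω₀L/R = 6.521e+04·0.0016/128 = 0.8151.
Step 4 — Bandwidth: Δω = ω₀/Q = 8e+04 rad/s; BW = Δω/(2π) = 1.273e+04 Hz.

(a) f₀ = 1.038e+04 Hz  (b) Q = 0.8151  (c) BW = 1.273e+04 Hz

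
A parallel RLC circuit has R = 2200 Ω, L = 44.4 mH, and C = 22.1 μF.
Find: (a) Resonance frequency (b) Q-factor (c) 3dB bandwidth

Step 1 — Resonance: ω₀ = 1/√(LC) = 1/√(0.0444·2.21e-05) = 1010 rad/s.
Step 2 — f₀ = ω₀/(2π) = 160.7 Hz.
Step 3 — Parallel Q: Q = R/(ω₀L) = 2200/(1010·0.0444) = 49.08.
Step 4 — Bandwidth: Δω = ω₀/Q = 20.57 rad/s; BW = Δω/(2π) = 3.273 Hz.

(a) f₀ = 160.7 Hz  (b) Q = 49.08  (c) BW = 3.273 Hz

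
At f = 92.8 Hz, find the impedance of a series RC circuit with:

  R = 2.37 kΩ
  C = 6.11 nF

Step 1 — Angular frequency: ω = 2π·f = 2π·92.8 = 583.1 rad/s.
Step 2 — Component impedances:
  R: Z = R = 2370 Ω
  C: Z = 1/(jωC) = -j/(ω·C) = 0 - j2.807e+05 Ω
Step 3 — Series combination: Z_total = R + C = 2370 - j2.807e+05 Ω = 2.807e+05∠-89.5° Ω.

Z = 2370 - j2.807e+05 Ω = 2.807e+05∠-89.5° Ω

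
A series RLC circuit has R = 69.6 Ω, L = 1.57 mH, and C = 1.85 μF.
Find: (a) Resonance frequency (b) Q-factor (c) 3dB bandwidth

Step 1 — Resonance condition Im(Z)=0 gives ω₀ = 1/√(LC).
Step 2 — ω₀ = 1/√(0.00157·1.85e-06) = 1.856e+04 rad/s.
Step 3 — f₀ = ω₀/(2π) = 2953 Hz.
Step 4 — Series Q: Q = ω₀L/R = 1.856e+04·0.00157/69.6 = 0.4186.
Step 5 — 3dB bandwidth: Δω = ω₀/Q = 4.433e+04 rad/s; BW = Δω/(2π) = 7056 Hz.

(a) f₀ = 2953 Hz  (b) Q = 0.4186  (c) BW = 7056 Hz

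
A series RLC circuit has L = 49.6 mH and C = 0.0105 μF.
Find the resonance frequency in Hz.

Step 1 — Resonance condition Im(Z)=0 gives ω₀ = 1/√(LC).
Step 2 — ω₀ = 1/√(0.0496·1.05e-08) = 4.382e+04 rad/s.
Step 3 — f₀ = ω₀/(2π) = 6974 Hz.

f₀ = 6974 Hz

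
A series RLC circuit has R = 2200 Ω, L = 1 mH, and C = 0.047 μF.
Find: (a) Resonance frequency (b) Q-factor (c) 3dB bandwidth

Step 1 — Resonance: ω₀ = 1/√(LC) = 1/√(0.001·4.7e-08) = 1.459e+05 rad/s.
Step 2 — f₀ = ω₀/(2π) = 2.322e+04 Hz.
Step 3 — Series Q: Q = ω₀L/R = 1.459e+05·0.001/2200 = 0.0663.
Step 4 — Bandwidth: Δω = ω₀/Q = 2.2e+06 rad/s; BW = Δω/(2π) = 3.501e+05 Hz.

(a) f₀ = 2.322e+04 Hz  (b) Q = 0.0663  (c) BW = 3.501e+05 Hz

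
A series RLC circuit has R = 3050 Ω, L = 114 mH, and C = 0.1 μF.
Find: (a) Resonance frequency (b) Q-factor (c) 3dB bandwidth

Step 1 — Resonance: ω₀ = 1/√(LC) = 1/√(0.114·1e-07) = 9366 rad/s.
Step 2 — f₀ = ω₀/(2π) = 1491 Hz.
Step 3 — Series Q: Q = ω₀L/R = 9366·0.114/3050 = 0.3501.
Step 4 — Bandwidth: Δω = ω₀/Q = 2.675e+04 rad/s; BW = Δω/(2π) = 4258 Hz.

(a) f₀ = 1491 Hz  (b) Q = 0.3501  (c) BW = 4258 Hz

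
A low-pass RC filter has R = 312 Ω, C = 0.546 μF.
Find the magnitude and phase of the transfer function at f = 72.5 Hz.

Step 1 — Angular frequency: ω = 2π·72.5 = 455.5 rad/s.
Step 2 — Transfer function: H(jω) = 1/(1 + jωRC).
Step 3 — Denominator: 1 + jωRC = 1 + j·455.5·312·5.46e-07 = 1 + j0.0776.
Step 4 — H = 0.994 - j0.07714.
Step 5 — Magnitude: |H| = 0.997 (-0.0 dB); phase: φ = -4.4°.

|H| = 0.997 (-0.0 dB), φ = -4.4°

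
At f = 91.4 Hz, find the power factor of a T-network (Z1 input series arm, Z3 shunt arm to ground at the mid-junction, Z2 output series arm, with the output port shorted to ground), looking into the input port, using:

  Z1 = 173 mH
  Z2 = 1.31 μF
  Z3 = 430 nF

Step 1 — Angular frequency: ω = 2π·f = 2π·91.4 = 574.3 rad/s.
Step 2 — Component impedances:
  Z1: Z = jωL = j·574.3·0.173 = 0 + j99.35 Ω
  Z2: Z = 1/(jωC) = -j/(ω·C) = 0 - j1329 Ω
  Z3: Z = 1/(jωC) = -j/(ω·C) = 0 - j4050 Ω
Step 3 — With the output port shorted to ground, the output series arm Z2 runs from the junction to ground; the shunt arm Z3 also runs from the junction to ground. They appear in parallel: Z3 || Z2 = 0 - j1001 Ω.
Step 4 — Series with input arm Z1: Z_in = Z1 + (Z3 || Z2) = 0 - j901.4 Ω = 901.4∠-90.0° Ω.
Step 5 — Power factor: PF = cos(φ) = Re(Z)/|Z| = 0/901.4 = 0.
Step 6 — Type: Im(Z) = -901.4 ⇒ leading (phase φ = -90.0°).

PF = 0 (leading, φ = -90.0°)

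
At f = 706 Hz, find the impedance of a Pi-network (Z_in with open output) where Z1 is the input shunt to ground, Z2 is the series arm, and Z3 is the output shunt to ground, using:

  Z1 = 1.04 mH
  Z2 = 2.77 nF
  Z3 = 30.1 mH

Step 1 — Angular frequency: ω = 2π·f = 2π·706 = 4436 rad/s.
Step 2 — Component impedances:
  Z1: Z = jωL = j·4436·0.00104 = 0 + j4.613 Ω
  Z2: Z = 1/(jωC) = -j/(ω·C) = 0 - j8.138e+04 Ω
  Z3: Z = jωL = j·4436·0.0301 = 0 + j133.5 Ω
Step 3 — With open output, the series arm Z2 and the output shunt Z3 appear in series to ground: Z2 + Z3 = 0 - j8.125e+04 Ω.
Step 4 — Parallel with input shunt Z1: Z_in = Z1 || (Z2 + Z3) = 0 + j4.614 Ω = 4.614∠90.0° Ω.

Z = 0 + j4.614 Ω = 4.614∠90.0° Ω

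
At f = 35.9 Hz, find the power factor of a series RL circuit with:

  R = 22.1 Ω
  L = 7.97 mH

Step 1 — Angular frequency: ω = 2π·f = 2π·35.9 = 225.6 rad/s.
Step 2 — Component impedances:
  R: Z = R = 22.1 Ω
  L: Z = jωL = j·225.6·0.00797 = 0 + j1.798 Ω
Step 3 — Series combination: Z_total = R + L = 22.1 + j1.798 Ω = 22.17∠4.7° Ω.
Step 4 — Power factor: PF = cos(φ) = Re(Z)/|Z| = 22.1/22.173 = 0.9967.
Step 5 — Type: Im(Z) = 1.798 ⇒ lagging (phase φ = 4.7°).

PF = 0.9967 (lagging, φ = 4.7°)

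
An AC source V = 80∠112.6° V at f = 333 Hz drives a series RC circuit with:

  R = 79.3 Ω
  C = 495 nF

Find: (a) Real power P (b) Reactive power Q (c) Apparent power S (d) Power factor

Step 1 — Angular frequency: ω = 2π·f = 2π·333 = 2092 rad/s.
Step 2 — Component impedances:
  R: Z = R = 79.3 Ω
  C: Z = 1/(jωC) = -j/(ω·C) = 0 - j965.5 Ω
Step 3 — Series combination: Z_total = R + C = 79.3 - j965.5 Ω = 968.8∠-85.3° Ω.
Step 4 — Source phasor: V = 80∠112.6° V = -30.74 + j73.86 V.
Step 5 — Current: I = V / Z = -0.07858 - j0.02539 A = 0.08258∠-162.1° A.
Step 6 — Complex power: S = V·I* = 0.5407 - j6.584 VA.
Step 7 — Real power: P = Re(S) = 0.5407 W.
Step 8 — Reactive power: Q = Im(S) = -6.584 VAR.
Step 9 — Apparent power: |S| = 6.606 VA.
Step 10 — Power factor: PF = P/|S| = 0.08185 (leading).

(a) P = 0.5407 W  (b) Q = -6.584 VAR  (c) S = 6.606 VA  (d) PF = 0.08185 (leading)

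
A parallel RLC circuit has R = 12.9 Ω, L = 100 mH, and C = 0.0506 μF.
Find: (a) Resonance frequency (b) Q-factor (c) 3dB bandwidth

Step 1 — Resonance: ω₀ = 1/√(LC) = 1/√(0.1·5.06e-08) = 1.406e+04 rad/s.
Step 2 — f₀ = ω₀/(2π) = 2237 Hz.
Step 3 — Parallel Q: Q = R/(ω₀L) = 12.9/(1.406e+04·0.1) = 0.009176.
Step 4 — Bandwidth: Δω = ω₀/Q = 1.532e+06 rad/s; BW = Δω/(2π) = 2.438e+05 Hz.

(a) f₀ = 2237 Hz  (b) Q = 0.009176  (c) BW = 2.438e+05 Hz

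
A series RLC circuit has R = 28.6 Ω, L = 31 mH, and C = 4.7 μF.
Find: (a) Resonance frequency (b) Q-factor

Step 1 — Resonance condition Im(Z)=0 gives ω₀ = 1/√(LC).
Step 2 — ω₀ = 1/√(0.031·4.7e-06) = 2620 rad/s.
Step 3 — f₀ = ω₀/(2π) = 417 Hz.
Step 4 — Series Q: Q = ω₀L/R = 2620·0.031/28.6 = 2.84.

(a) f₀ = 417 Hz  (b) Q = 2.84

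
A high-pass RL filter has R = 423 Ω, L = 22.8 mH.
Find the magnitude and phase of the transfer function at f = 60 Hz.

Step 1 — Angular frequency: ω = 2π·60 = 377 rad/s.
Step 2 — Transfer function: H(jω) = jωL/(R + jωL).
Step 3 — Numerator jωL = j·8.595; denominator R + jωL = 423 + j8.595.
Step 4 — H = 0.0004127 + j0.02031.
Step 5 — Magnitude: |H| = 0.02032 (-33.8 dB); phase: φ = 88.8°.

|H| = 0.02032 (-33.8 dB), φ = 88.8°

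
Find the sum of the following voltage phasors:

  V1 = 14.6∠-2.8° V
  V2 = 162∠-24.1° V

Step 1 — Convert each phasor to rectangular form:
  V1 = 14.6·(cos(-2.8°) + j·sin(-2.8°)) = 14.58 - j0.7132 V
  V2 = 162·(cos(-24.1°) + j·sin(-24.1°)) = 147.9 - j66.15 V
Step 2 — Sum components: V_total = 162.5 - j66.86 V.
Step 3 — Convert to polar: |V_total| = 175.7 V, ∠V_total = -22.4°.

V_total = 175.7∠-22.4° V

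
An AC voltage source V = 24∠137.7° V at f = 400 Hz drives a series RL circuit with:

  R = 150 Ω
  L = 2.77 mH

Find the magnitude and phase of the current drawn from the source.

Step 1 — Angular frequency: ω = 2π·f = 2π·400 = 2513 rad/s.
Step 2 — Component impedances:
  R: Z = R = 150 Ω
  L: Z = jωL = j·2513·0.00277 = 0 + j6.962 Ω
Step 3 — Series combination: Z_total = R + L = 150 + j6.962 Ω = 150.2∠2.7° Ω.
Step 4 — Source phasor: V = 24∠137.7° V = -17.75 + j16.15 V.
Step 5 — Ohm's law: I = V / Z_total = (-17.75 + j16.15) / (150 + j6.962) = -0.1131 + j0.1129 A.
Step 6 — Convert to polar: |I| = 0.1598 A, ∠I = 135.0°.

I = 0.1598∠135.0° A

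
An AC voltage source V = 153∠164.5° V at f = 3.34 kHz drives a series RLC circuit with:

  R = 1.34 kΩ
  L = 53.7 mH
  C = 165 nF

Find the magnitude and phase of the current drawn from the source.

Step 1 — Angular frequency: ω = 2π·f = 2π·3340 = 2.099e+04 rad/s.
Step 2 — Component impedances:
  R: Z = R = 1340 Ω
  L: Z = jωL = j·2.099e+04·0.0537 = 0 + j1127 Ω
  C: Z = 1/(jωC) = -j/(ω·C) = 0 - j288.8 Ω
Step 3 — Series combination: Z_total = R + L + C = 1340 + j838.1 Ω = 1581∠32.0° Ω.
Step 4 — Source phasor: V = 153∠164.5° V = -147.4 + j40.89 V.
Step 5 — Ohm's law: I = V / Z_total = (-147.4 + j40.89) / (1340 + j838.1) = -0.06537 + j0.0714 A.
Step 6 — Convert to polar: |I| = 0.0968 A, ∠I = 132.5°.

I = 0.0968∠132.5° A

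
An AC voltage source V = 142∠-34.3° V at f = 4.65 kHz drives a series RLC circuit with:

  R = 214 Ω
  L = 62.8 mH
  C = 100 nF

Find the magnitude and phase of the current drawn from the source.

Step 1 — Angular frequency: ω = 2π·f = 2π·4650 = 2.922e+04 rad/s.
Step 2 — Component impedances:
  R: Z = R = 214 Ω
  L: Z = jωL = j·2.922e+04·0.0628 = 0 + j1835 Ω
  C: Z = 1/(jωC) = -j/(ω·C) = 0 - j342.3 Ω
Step 3 — Series combination: Z_total = R + L + C = 214 + j1493 Ω = 1508∠81.8° Ω.
Step 4 — Source phasor: V = 142∠-34.3° V = 117.3 - j80.02 V.
Step 5 — Ohm's law: I = V / Z_total = (117.3 - j80.02) / (214 + j1493) = -0.04149 - j0.08454 A.
Step 6 — Convert to polar: |I| = 0.09418 A, ∠I = -116.1°.

I = 0.09418∠-116.1° A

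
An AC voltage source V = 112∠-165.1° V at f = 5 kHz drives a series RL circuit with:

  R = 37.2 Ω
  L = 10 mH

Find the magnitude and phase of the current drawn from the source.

Step 1 — Angular frequency: ω = 2π·f = 2π·5000 = 3.142e+04 rad/s.
Step 2 — Component impedances:
  R: Z = R = 37.2 Ω
  L: Z = jωL = j·3.142e+04·0.01 = 0 + j314.2 Ω
Step 3 — Series combination: Z_total = R + L = 37.2 + j314.2 Ω = 316.4∠83.2° Ω.
Step 4 — Source phasor: V = 112∠-165.1° V = -108.2 - j28.8 V.
Step 5 — Ohm's law: I = V / Z_total = (-108.2 - j28.8) / (37.2 + j314.2) = -0.1306 + j0.3291 A.
Step 6 — Convert to polar: |I| = 0.354 A, ∠I = 111.7°.

I = 0.354∠111.7° A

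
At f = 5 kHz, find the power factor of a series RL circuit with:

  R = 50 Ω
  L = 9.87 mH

Step 1 — Angular frequency: ω = 2π·f = 2π·5000 = 3.142e+04 rad/s.
Step 2 — Component impedances:
  R: Z = R = 50 Ω
  L: Z = jωL = j·3.142e+04·0.00987 = 0 + j310.1 Ω
Step 3 — Series combination: Z_total = R + L = 50 + j310.1 Ω = 314.1∠80.8° Ω.
Step 4 — Power factor: PF = cos(φ) = Re(Z)/|Z| = 50/314.1 = 0.1592.
Step 5 — Type: Im(Z) = 310.1 ⇒ lagging (phase φ = 80.8°).

PF = 0.1592 (lagging, φ = 80.8°)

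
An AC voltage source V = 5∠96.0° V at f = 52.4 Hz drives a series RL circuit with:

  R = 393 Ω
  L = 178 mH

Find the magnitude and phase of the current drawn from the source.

Step 1 — Angular frequency: ω = 2π·f = 2π·52.4 = 329.2 rad/s.
Step 2 — Component impedances:
  R: Z = R = 393 Ω
  L: Z = jωL = j·329.2·0.178 = 0 + j58.6 Ω
Step 3 — Series combination: Z_total = R + L = 393 + j58.6 Ω = 397.3∠8.5° Ω.
Step 4 — Source phasor: V = 5∠96.0° V = -0.5226 + j4.973 V.
Step 5 — Ohm's law: I = V / Z_total = (-0.5226 + j4.973) / (393 + j58.6) = 0.0005448 + j0.01257 A.
Step 6 — Convert to polar: |I| = 0.01258 A, ∠I = 87.5°.

I = 0.01258∠87.5° A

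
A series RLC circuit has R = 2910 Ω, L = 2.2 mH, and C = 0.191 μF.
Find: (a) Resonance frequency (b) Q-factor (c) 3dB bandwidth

Step 1 — Resonance: ω₀ = 1/√(LC) = 1/√(0.0022·1.91e-07) = 4.878e+04 rad/s.
Step 2 — f₀ = ω₀/(2π) = 7764 Hz.
Step 3 — Series Q: Q = ω₀L/R = 4.878e+04·0.0022/2910 = 0.03688.
Step 4 — Bandwidth: Δω = ω₀/Q = 1.323e+06 rad/s; BW = Δω/(2π) = 2.105e+05 Hz.

(a) f₀ = 7764 Hz  (b) Q = 0.03688  (c) BW = 2.105e+05 Hz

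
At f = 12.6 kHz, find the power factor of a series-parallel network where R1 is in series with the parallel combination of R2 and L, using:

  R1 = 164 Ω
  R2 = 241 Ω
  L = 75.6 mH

Step 1 — Angular frequency: ω = 2π·f = 2π·1.26e+04 = 7.917e+04 rad/s.
Step 2 — Component impedances:
  R1: Z = R = 164 Ω
  R2: Z = R = 241 Ω
  L: Z = jωL = j·7.917e+04·0.0756 = 0 + j5985 Ω
Step 3 — Parallel branch: R2 || L = 1/(1/R2 + 1/L) = 240.6 + j9.689 Ω.
Step 4 — Series with R1: Z_total = R1 + (R2 || L) = 404.6 + j9.689 Ω = 404.7∠1.4° Ω.
Step 5 — Power factor: PF = cos(φ) = Re(Z)/|Z| = 404.61/404.73 = 0.9997.
Step 6 — Type: Im(Z) = 9.689 ⇒ lagging (phase φ = 1.4°).

PF = 0.9997 (lagging, φ = 1.4°)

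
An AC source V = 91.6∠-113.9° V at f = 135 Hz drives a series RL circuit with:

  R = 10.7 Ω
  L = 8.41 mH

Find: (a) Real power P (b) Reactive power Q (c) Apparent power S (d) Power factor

Step 1 — Angular frequency: ω = 2π·f = 2π·135 = 848.2 rad/s.
Step 2 — Component impedances:
  R: Z = R = 10.7 Ω
  L: Z = jωL = j·848.2·0.00841 = 0 + j7.134 Ω
Step 3 — Series combination: Z_total = R + L = 10.7 + j7.134 Ω = 12.86∠33.7° Ω.
Step 4 — Source phasor: V = 91.6∠-113.9° V = -37.11 - j83.75 V.
Step 5 — Current: I = V / Z = -6.013 - j3.818 A = 7.123∠-147.6° A.
Step 6 — Complex power: S = V·I* = 542.9 + j361.9 VA.
Step 7 — Real power: P = Re(S) = 542.9 W.
Step 8 — Reactive power: Q = Im(S) = 361.9 VAR.
Step 9 — Apparent power: |S| = 652.5 VA.
Step 10 — Power factor: PF = P/|S| = 0.832 (lagging).

(a) P = 542.9 W  (b) Q = 361.9 VAR  (c) S = 652.5 VA  (d) PF = 0.832 (lagging)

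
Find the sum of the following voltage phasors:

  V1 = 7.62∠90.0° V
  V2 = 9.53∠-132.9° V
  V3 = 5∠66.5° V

Step 1 — Convert each phasor to rectangular form:
  V1 = 7.62·(cos(90.0°) + j·sin(90.0°)) = 0 + j7.62 V
  V2 = 9.53·(cos(-132.9°) + j·sin(-132.9°)) = -6.487 - j6.981 V
  V3 = 5·(cos(66.5°) + j·sin(66.5°)) = 1.994 + j4.585 V
Step 2 — Sum components: V_total = -4.494 + j5.224 V.
Step 3 — Convert to polar: |V_total| = 6.891 V, ∠V_total = 130.7°.

V_total = 6.891∠130.7° V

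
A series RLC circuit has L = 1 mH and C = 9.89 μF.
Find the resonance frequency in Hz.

Step 1 — Resonance condition Im(Z)=0 gives ω₀ = 1/√(LC).
Step 2 — ω₀ = 1/√(0.001·9.89e-06) = 1.006e+04 rad/s.
Step 3 — f₀ = ω₀/(2π) = 1600 Hz.

f₀ = 1600 Hz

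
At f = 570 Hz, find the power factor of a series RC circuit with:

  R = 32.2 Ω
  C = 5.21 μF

Step 1 — Angular frequency: ω = 2π·f = 2π·570 = 3581 rad/s.
Step 2 — Component impedances:
  R: Z = R = 32.2 Ω
  C: Z = 1/(jωC) = -j/(ω·C) = 0 - j53.59 Ω
Step 3 — Series combination: Z_total = R + C = 32.2 - j53.59 Ω = 62.52∠-59.0° Ω.
Step 4 — Power factor: PF = cos(φ) = Re(Z)/|Z| = 32.2/62.52 = 0.515.
Step 5 — Type: Im(Z) = -53.59 ⇒ leading (phase φ = -59.0°).

PF = 0.515 (leading, φ = -59.0°)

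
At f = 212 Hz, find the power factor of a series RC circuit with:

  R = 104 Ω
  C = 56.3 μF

Step 1 — Angular frequency: ω = 2π·f = 2π·212 = 1332 rad/s.
Step 2 — Component impedances:
  R: Z = R = 104 Ω
  C: Z = 1/(jωC) = -j/(ω·C) = 0 - j13.33 Ω
Step 3 — Series combination: Z_total = R + C = 104 - j13.33 Ω = 104.9∠-7.3° Ω.
Step 4 — Power factor: PF = cos(φ) = Re(Z)/|Z| = 104/104.85 = 0.9919.
Step 5 — Type: Im(Z) = -13.33 ⇒ leading (phase φ = -7.3°).

PF = 0.9919 (leading, φ = -7.3°)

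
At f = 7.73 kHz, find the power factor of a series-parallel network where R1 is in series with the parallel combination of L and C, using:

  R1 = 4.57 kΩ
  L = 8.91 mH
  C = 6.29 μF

Step 1 — Angular frequency: ω = 2π·f = 2π·7730 = 4.857e+04 rad/s.
Step 2 — Component impedances:
  R1: Z = R = 4570 Ω
  L: Z = jωL = j·4.857e+04·0.00891 = 0 + j432.7 Ω
  C: Z = 1/(jωC) = -j/(ω·C) = 0 - j3.273 Ω
Step 3 — Parallel branch: L || C = 1/(1/L + 1/C) = 0 - j3.298 Ω.
Step 4 — Series with R1: Z_total = R1 + (L || C) = 4570 - j3.298 Ω = 4570∠-0.0° Ω.
Step 5 — Power factor: PF = cos(φ) = Re(Z)/|Z| = 4570/4570 = 1.
Step 6 — Type: Im(Z) = -3.298 ⇒ leading (phase φ = -0.0°).

PF = 1 (leading, φ = -0.0°)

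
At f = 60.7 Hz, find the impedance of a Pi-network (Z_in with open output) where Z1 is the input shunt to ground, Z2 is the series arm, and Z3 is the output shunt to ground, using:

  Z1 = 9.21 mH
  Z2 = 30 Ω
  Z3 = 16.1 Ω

Step 1 — Angular frequency: ω = 2π·f = 2π·60.7 = 381.4 rad/s.
Step 2 — Component impedances:
  Z1: Z = jωL = j·381.4·0.00921 = 0 + j3.513 Ω
  Z2: Z = R = 30 Ω
  Z3: Z = R = 16.1 Ω
Step 3 — With open output, the series arm Z2 and the output shunt Z3 appear in series to ground: Z2 + Z3 = 46.1 Ω.
Step 4 — Parallel with input shunt Z1: Z_in = Z1 || (Z2 + Z3) = 0.2661 + j3.492 Ω = 3.502∠85.6° Ω.

Z = 0.2661 + j3.492 Ω = 3.502∠85.6° Ω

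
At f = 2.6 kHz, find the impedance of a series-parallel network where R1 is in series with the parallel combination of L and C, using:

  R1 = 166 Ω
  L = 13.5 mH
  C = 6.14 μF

Step 1 — Angular frequency: ω = 2π·f = 2π·2600 = 1.634e+04 rad/s.
Step 2 — Component impedances:
  R1: Z = R = 166 Ω
  L: Z = jωL = j·1.634e+04·0.0135 = 0 + j220.5 Ω
  C: Z = 1/(jωC) = -j/(ω·C) = 0 - j9.97 Ω
Step 3 — Parallel branch: L || C = 1/(1/L + 1/C) = 0 - j10.44 Ω.
Step 4 — Series with R1: Z_total = R1 + (L || C) = 166 - j10.44 Ω = 166.3∠-3.6° Ω.

Z = 166 - j10.44 Ω = 166.3∠-3.6° Ω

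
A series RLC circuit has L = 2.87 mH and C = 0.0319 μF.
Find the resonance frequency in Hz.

Step 1 — Resonance condition Im(Z)=0 gives ω₀ = 1/√(LC).
Step 2 — ω₀ = 1/√(0.00287·3.19e-08) = 1.045e+05 rad/s.
Step 3 — f₀ = ω₀/(2π) = 1.663e+04 Hz.

f₀ = 1.663e+04 Hz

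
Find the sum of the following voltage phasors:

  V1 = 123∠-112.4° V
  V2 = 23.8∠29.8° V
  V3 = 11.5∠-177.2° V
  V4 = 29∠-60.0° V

Step 1 — Convert each phasor to rectangular form:
  V1 = 123·(cos(-112.4°) + j·sin(-112.4°)) = -46.87 - j113.7 V
  V2 = 23.8·(cos(29.8°) + j·sin(29.8°)) = 20.65 + j11.83 V
  V3 = 11.5·(cos(-177.2°) + j·sin(-177.2°)) = -11.49 - j0.5618 V
  V4 = 29·(cos(-60.0°) + j·sin(-60.0°)) = 14.5 - j25.11 V
Step 2 — Sum components: V_total = -23.21 - j127.6 V.
Step 3 — Convert to polar: |V_total| = 129.7 V, ∠V_total = -100.3°.

V_total = 129.7∠-100.3° V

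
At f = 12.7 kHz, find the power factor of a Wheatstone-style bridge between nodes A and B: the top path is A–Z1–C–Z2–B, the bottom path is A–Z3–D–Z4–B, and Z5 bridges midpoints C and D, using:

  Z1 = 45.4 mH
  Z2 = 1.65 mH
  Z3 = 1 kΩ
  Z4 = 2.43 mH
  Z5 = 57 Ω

Step 1 — Angular frequency: ω = 2π·f = 2π·1.27e+04 = 7.98e+04 rad/s.
Step 2 — Component impedances:
  Z1: Z = jωL = j·7.98e+04·0.0454 = 0 + j3623 Ω
  Z2: Z = jωL = j·7.98e+04·0.00165 = 0 + j131.7 Ω
  Z3: Z = R = 1000 Ω
  Z4: Z = jωL = j·7.98e+04·0.00243 = 0 + j193.9 Ω
  Z5: Z = R = 57 Ω
Step 3 — Bridge requires nodal analysis (the Z5 bridge couples midpoints C and D, so the two paths cannot be reduced to a simple series/parallel combination). Setting node B to ground and injecting 1 A at node A, the 3-node admittance system at A, C, D solves to V_A = Z_AB = 937.9 + j351.8 Ω = 1002∠20.6° Ω.
Step 4 — Power factor: PF = cos(φ) = Re(Z)/|Z| = 937.9/1001.7 = 0.9363.
Step 5 — Type: Im(Z) = 351.8 ⇒ lagging (phase φ = 20.6°).

PF = 0.9363 (lagging, φ = 20.6°)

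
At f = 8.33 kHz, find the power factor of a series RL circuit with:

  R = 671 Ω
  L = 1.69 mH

Step 1 — Angular frequency: ω = 2π·f = 2π·8330 = 5.234e+04 rad/s.
Step 2 — Component impedances:
  R: Z = R = 671 Ω
  L: Z = jωL = j·5.234e+04·0.00169 = 0 + j88.45 Ω
Step 3 — Series combination: Z_total = R + L = 671 + j88.45 Ω = 676.8∠7.5° Ω.
Step 4 — Power factor: PF = cos(φ) = Re(Z)/|Z| = 671/676.8 = 0.9914.
Step 5 — Type: Im(Z) = 88.45 ⇒ lagging (phase φ = 7.5°).

PF = 0.9914 (lagging, φ = 7.5°)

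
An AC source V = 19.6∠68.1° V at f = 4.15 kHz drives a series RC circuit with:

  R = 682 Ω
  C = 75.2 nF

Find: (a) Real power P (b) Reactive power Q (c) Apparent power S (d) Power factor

Step 1 — Angular frequency: ω = 2π·f = 2π·4150 = 2.608e+04 rad/s.
Step 2 — Component impedances:
  R: Z = R = 682 Ω
  C: Z = 1/(jωC) = -j/(ω·C) = 0 - j510 Ω
Step 3 — Series combination: Z_total = R + C = 682 - j510 Ω = 851.6∠-36.8° Ω.
Step 4 — Source phasor: V = 19.6∠68.1° V = 7.311 + j18.19 V.
Step 5 — Current: I = V / Z = -0.005914 + j0.02224 A = 0.02302∠104.9° A.
Step 6 — Complex power: S = V·I* = 0.3613 - j0.2702 VA.
Step 7 — Real power: P = Re(S) = 0.3613 W.
Step 8 — Reactive power: Q = Im(S) = -0.2702 VAR.
Step 9 — Apparent power: |S| = 0.4511 VA.
Step 10 — Power factor: PF = P/|S| = 0.8009 (leading).

(a) P = 0.3613 W  (b) Q = -0.2702 VAR  (c) S = 0.4511 VA  (d) PF = 0.8009 (leading)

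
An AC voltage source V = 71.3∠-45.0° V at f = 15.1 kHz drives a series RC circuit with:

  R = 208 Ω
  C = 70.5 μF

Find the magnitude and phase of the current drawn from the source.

Step 1 — Angular frequency: ω = 2π·f = 2π·1.51e+04 = 9.488e+04 rad/s.
Step 2 — Component impedances:
  R: Z = R = 208 Ω
  C: Z = 1/(jωC) = -j/(ω·C) = 0 - j0.1495 Ω
Step 3 — Series combination: Z_total = R + C = 208 - j0.1495 Ω = 208∠-0.0° Ω.
Step 4 — Source phasor: V = 71.3∠-45.0° V = 50.42 - j50.42 V.
Step 5 — Ohm's law: I = V / Z_total = (50.42 - j50.42) / (208 - j0.1495) = 0.2426 - j0.2422 A.
Step 6 — Convert to polar: |I| = 0.3428 A, ∠I = -45.0°.

I = 0.3428∠-45.0° A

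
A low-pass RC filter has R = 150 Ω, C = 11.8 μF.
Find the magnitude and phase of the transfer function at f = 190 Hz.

Step 1 — Angular frequency: ω = 2π·190 = 1194 rad/s.
Step 2 — Transfer function: H(jω) = 1/(1 + jωRC).
Step 3 — Denominator: 1 + jωRC = 1 + j·1194·150·1.18e-05 = 1 + j2.113.
Step 4 — H = 0.183 - j0.3867.
Step 5 — Magnitude: |H| = 0.4278 (-7.4 dB); phase: φ = -64.7°.

|H| = 0.4278 (-7.4 dB), φ = -64.7°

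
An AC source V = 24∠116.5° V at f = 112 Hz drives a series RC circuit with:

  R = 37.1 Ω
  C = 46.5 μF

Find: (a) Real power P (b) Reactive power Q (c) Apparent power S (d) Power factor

Step 1 — Angular frequency: ω = 2π·f = 2π·112 = 703.7 rad/s.
Step 2 — Component impedances:
  R: Z = R = 37.1 Ω
  C: Z = 1/(jωC) = -j/(ω·C) = 0 - j30.56 Ω
Step 3 — Series combination: Z_total = R + C = 37.1 - j30.56 Ω = 48.07∠-39.5° Ω.
Step 4 — Source phasor: V = 24∠116.5° V = -10.71 + j21.48 V.
Step 5 — Current: I = V / Z = -0.4561 + j0.2033 A = 0.4993∠156.0° A.
Step 6 — Complex power: S = V·I* = 9.25 - j7.619 VA.
Step 7 — Real power: P = Re(S) = 9.25 W.
Step 8 — Reactive power: Q = Im(S) = -7.619 VAR.
Step 9 — Apparent power: |S| = 11.98 VA.
Step 10 — Power factor: PF = P/|S| = 0.7719 (leading).

(a) P = 9.25 W  (b) Q = -7.619 VAR  (c) S = 11.98 VA  (d) PF = 0.7719 (leading)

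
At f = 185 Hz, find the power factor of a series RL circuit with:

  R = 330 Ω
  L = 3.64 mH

Step 1 — Angular frequency: ω = 2π·f = 2π·185 = 1162 rad/s.
Step 2 — Component impedances:
  R: Z = R = 330 Ω
  L: Z = jωL = j·1162·0.00364 = 0 + j4.231 Ω
Step 3 — Series combination: Z_total = R + L = 330 + j4.231 Ω = 330∠0.7° Ω.
Step 4 — Power factor: PF = cos(φ) = Re(Z)/|Z| = 330/330.03 = 0.9999.
Step 5 — Type: Im(Z) = 4.231 ⇒ lagging (phase φ = 0.7°).

PF = 0.9999 (lagging, φ = 0.7°)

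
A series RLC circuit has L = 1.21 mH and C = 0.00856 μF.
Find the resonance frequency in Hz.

Step 1 — Resonance condition Im(Z)=0 gives ω₀ = 1/√(LC).
Step 2 — ω₀ = 1/√(0.00121·8.56e-09) = 3.107e+05 rad/s.
Step 3 — f₀ = ω₀/(2π) = 4.945e+04 Hz.

f₀ = 4.945e+04 Hz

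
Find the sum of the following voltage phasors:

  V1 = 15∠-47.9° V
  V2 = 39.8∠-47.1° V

Step 1 — Convert each phasor to rectangular form:
  V1 = 15·(cos(-47.9°) + j·sin(-47.9°)) = 10.06 - j11.13 V
  V2 = 39.8·(cos(-47.1°) + j·sin(-47.1°)) = 27.09 - j29.16 V
Step 2 — Sum components: V_total = 37.15 - j40.28 V.
Step 3 — Convert to polar: |V_total| = 54.8 V, ∠V_total = -47.3°.

V_total = 54.8∠-47.3° V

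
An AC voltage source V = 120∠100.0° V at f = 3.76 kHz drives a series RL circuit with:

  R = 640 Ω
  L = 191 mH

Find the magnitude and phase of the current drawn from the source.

Step 1 — Angular frequency: ω = 2π·f = 2π·3760 = 2.362e+04 rad/s.
Step 2 — Component impedances:
  R: Z = R = 640 Ω
  L: Z = jωL = j·2.362e+04·0.191 = 0 + j4512 Ω
Step 3 — Series combination: Z_total = R + L = 640 + j4512 Ω = 4557∠81.9° Ω.
Step 4 — Source phasor: V = 120∠100.0° V = -20.84 + j118.2 V.
Step 5 — Ohm's law: I = V / Z_total = (-20.84 + j118.2) / (640 + j4512) = 0.02503 + j0.008168 A.
Step 6 — Convert to polar: |I| = 0.02633 A, ∠I = 18.1°.

I = 0.02633∠18.1° A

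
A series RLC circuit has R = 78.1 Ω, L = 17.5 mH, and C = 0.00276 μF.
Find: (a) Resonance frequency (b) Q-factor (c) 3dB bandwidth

Step 1 — Resonance: ω₀ = 1/√(LC) = 1/√(0.0175·2.76e-09) = 1.439e+05 rad/s.
Step 2 — f₀ = ω₀/(2π) = 2.29e+04 Hz.
Step 3 — Series Q: Q = ω₀L/R = 1.439e+05·0.0175/78.1 = 32.24.
Step 4 — Bandwidth: Δω = ω₀/Q = 4463 rad/s; BW = Δω/(2π) = 710.3 Hz.

(a) f₀ = 2.29e+04 Hz  (b) Q = 32.24  (c) BW = 710.3 Hz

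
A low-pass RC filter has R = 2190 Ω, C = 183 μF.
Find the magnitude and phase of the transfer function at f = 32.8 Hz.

Step 1 — Angular frequency: ω = 2π·32.8 = 206.1 rad/s.
Step 2 — Transfer function: H(jω) = 1/(1 + jωRC).
Step 3 — Denominator: 1 + jωRC = 1 + j·206.1·2190·0.000183 = 1 + j82.59.
Step 4 — H = 0.0001466 - j0.01211.
Step 5 — Magnitude: |H| = 0.01211 (-38.3 dB); phase: φ = -89.3°.

|H| = 0.01211 (-38.3 dB), φ = -89.3°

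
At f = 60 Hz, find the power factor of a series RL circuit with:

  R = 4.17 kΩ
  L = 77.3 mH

Step 1 — Angular frequency: ω = 2π·f = 2π·60 = 377 rad/s.
Step 2 — Component impedances:
  R: Z = R = 4170 Ω
  L: Z = jωL = j·377·0.0773 = 0 + j29.14 Ω
Step 3 — Series combination: Z_total = R + L = 4170 + j29.14 Ω = 4170∠0.4° Ω.
Step 4 — Power factor: PF = cos(φ) = Re(Z)/|Z| = 4170/4170 = 1.
Step 5 — Type: Im(Z) = 29.14 ⇒ lagging (phase φ = 0.4°).

PF = 1 (lagging, φ = 0.4°)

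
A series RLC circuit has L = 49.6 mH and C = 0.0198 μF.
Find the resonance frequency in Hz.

Step 1 — Resonance condition Im(Z)=0 gives ω₀ = 1/√(LC).
Step 2 — ω₀ = 1/√(0.0496·1.98e-08) = 3.191e+04 rad/s.
Step 3 — f₀ = ω₀/(2π) = 5079 Hz.

f₀ = 5079 Hz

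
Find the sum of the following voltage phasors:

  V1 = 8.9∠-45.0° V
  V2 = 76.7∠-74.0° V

Step 1 — Convert each phasor to rectangular form:
  V1 = 8.9·(cos(-45.0°) + j·sin(-45.0°)) = 6.293 - j6.293 V
  V2 = 76.7·(cos(-74.0°) + j·sin(-74.0°)) = 21.14 - j73.73 V
Step 2 — Sum components: V_total = 27.43 - j80.02 V.
Step 3 — Convert to polar: |V_total| = 84.59 V, ∠V_total = -71.1°.

V_total = 84.59∠-71.1° V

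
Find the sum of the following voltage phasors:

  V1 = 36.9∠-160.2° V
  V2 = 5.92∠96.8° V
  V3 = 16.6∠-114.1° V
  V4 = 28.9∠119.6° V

Step 1 — Convert each phasor to rectangular form:
  V1 = 36.9·(cos(-160.2°) + j·sin(-160.2°)) = -34.72 - j12.5 V
  V2 = 5.92·(cos(96.8°) + j·sin(96.8°)) = -0.701 + j5.878 V
  V3 = 16.6·(cos(-114.1°) + j·sin(-114.1°)) = -6.778 - j15.15 V
  V4 = 28.9·(cos(119.6°) + j·sin(119.6°)) = -14.27 + j25.13 V
Step 2 — Sum components: V_total = -56.47 + j3.354 V.
Step 3 — Convert to polar: |V_total| = 56.57 V, ∠V_total = 176.6°.

V_total = 56.57∠176.6° V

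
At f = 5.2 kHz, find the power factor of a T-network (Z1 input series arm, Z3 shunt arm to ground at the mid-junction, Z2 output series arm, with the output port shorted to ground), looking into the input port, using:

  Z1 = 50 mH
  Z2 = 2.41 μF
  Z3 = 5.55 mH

Step 1 — Angular frequency: ω = 2π·f = 2π·5200 = 3.267e+04 rad/s.
Step 2 — Component impedances:
  Z1: Z = jωL = j·3.267e+04·0.05 = 0 + j1634 Ω
  Z2: Z = 1/(jωC) = -j/(ω·C) = 0 - j12.7 Ω
  Z3: Z = jωL = j·3.267e+04·0.00555 = 0 + j181.3 Ω
Step 3 — With the output port shorted to ground, the output series arm Z2 runs from the junction to ground; the shunt arm Z3 also runs from the junction to ground. They appear in parallel: Z3 || Z2 = 0 - j13.66 Ω.
Step 4 — Series with input arm Z1: Z_in = Z1 + (Z3 || Z2) = 0 + j1620 Ω = 1620∠90.0° Ω.
Step 5 — Power factor: PF = cos(φ) = Re(Z)/|Z| = 0/1620 = 0.
Step 6 — Type: Im(Z) = 1620 ⇒ lagging (phase φ = 90.0°).

PF = 0 (lagging, φ = 90.0°)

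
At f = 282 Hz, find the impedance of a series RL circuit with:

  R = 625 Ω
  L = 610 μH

Step 1 — Angular frequency: ω = 2π·f = 2π·282 = 1772 rad/s.
Step 2 — Component impedances:
  R: Z = R = 625 Ω
  L: Z = jωL = j·1772·0.00061 = 0 + j1.081 Ω
Step 3 — Series combination: Z_total = R + L = 625 + j1.081 Ω = 625∠0.1° Ω.

Z = 625 + j1.081 Ω = 625∠0.1° Ω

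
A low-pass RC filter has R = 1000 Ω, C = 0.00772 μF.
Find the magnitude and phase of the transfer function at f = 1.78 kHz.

Step 1 — Angular frequency: ω = 2π·1780 = 1.118e+04 rad/s.
Step 2 — Transfer function: H(jω) = 1/(1 + jωRC).
Step 3 — Denominator: 1 + jωRC = 1 + j·1.118e+04·1000·7.72e-09 = 1 + j0.08634.
Step 4 — H = 0.9926 - j0.0857.
Step 5 — Magnitude: |H| = 0.9963 (-0.0 dB); phase: φ = -4.9°.

|H| = 0.9963 (-0.0 dB), φ = -4.9°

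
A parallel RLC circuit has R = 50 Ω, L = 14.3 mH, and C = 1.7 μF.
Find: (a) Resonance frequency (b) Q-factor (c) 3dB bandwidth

Step 1 — Resonance: ω₀ = 1/√(LC) = 1/√(0.0143·1.7e-06) = 6414 rad/s.
Step 2 — f₀ = ω₀/(2π) = 1021 Hz.
Step 3 — Parallel Q: Q = R/(ω₀L) = 50/(6414·0.0143) = 0.5452.
Step 4 — Bandwidth: Δω = ω₀/Q = 1.176e+04 rad/s; BW = Δω/(2π) = 1872 Hz.

(a) f₀ = 1021 Hz  (b) Q = 0.5452  (c) BW = 1872 Hz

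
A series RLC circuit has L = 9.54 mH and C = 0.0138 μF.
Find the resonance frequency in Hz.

Step 1 — Resonance condition Im(Z)=0 gives ω₀ = 1/√(LC).
Step 2 — ω₀ = 1/√(0.00954·1.38e-08) = 8.715e+04 rad/s.
Step 3 — f₀ = ω₀/(2π) = 1.387e+04 Hz.

f₀ = 1.387e+04 Hz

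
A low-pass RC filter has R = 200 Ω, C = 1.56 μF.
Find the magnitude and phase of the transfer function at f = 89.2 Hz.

Step 1 — Angular frequency: ω = 2π·89.2 = 560.5 rad/s.
Step 2 — Transfer function: H(jω) = 1/(1 + jωRC).
Step 3 — Denominator: 1 + jωRC = 1 + j·560.5·200·1.56e-06 = 1 + j0.1749.
Step 4 — H = 0.9703 - j0.1697.
Step 5 — Magnitude: |H| = 0.9851 (-0.1 dB); phase: φ = -9.9°.

|H| = 0.9851 (-0.1 dB), φ = -9.9°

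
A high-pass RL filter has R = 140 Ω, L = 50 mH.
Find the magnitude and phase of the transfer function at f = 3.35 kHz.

Step 1 — Angular frequency: ω = 2π·3350 = 2.105e+04 rad/s.
Step 2 — Transfer function: H(jω) = jωL/(R + jωL).
Step 3 — Numerator jωL = j·1052; denominator R + jωL = 140 + j1052.
Step 4 — H = 0.9826 + j0.1307.
Step 5 — Magnitude: |H| = 0.9913 (-0.1 dB); phase: φ = 7.6°.

|H| = 0.9913 (-0.1 dB), φ = 7.6°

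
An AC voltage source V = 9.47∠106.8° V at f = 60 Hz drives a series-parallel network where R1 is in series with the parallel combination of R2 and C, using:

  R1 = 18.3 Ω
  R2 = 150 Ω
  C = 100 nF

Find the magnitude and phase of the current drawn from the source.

Step 1 — Angular frequency: ω = 2π·f = 2π·60 = 377 rad/s.
Step 2 — Component impedances:
  R1: Z = R = 18.3 Ω
  R2: Z = R = 150 Ω
  C: Z = 1/(jωC) = -j/(ω·C) = 0 - j2.653e+04 Ω
Step 3 — Parallel branch: R2 || C = 1/(1/R2 + 1/C) = 150 - j0.8482 Ω.
Step 4 — Series with R1: Z_total = R1 + (R2 || C) = 168.3 - j0.8482 Ω = 168.3∠-0.3° Ω.
Step 5 — Source phasor: V = 9.47∠106.8° V = -2.737 + j9.066 V.
Step 6 — Ohm's law: I = V / Z_total = (-2.737 + j9.066) / (168.3 - j0.8482) = -0.01653 + j0.05379 A.
Step 7 — Convert to polar: |I| = 0.05627 A, ∠I = 107.1°.

I = 0.05627∠107.1° A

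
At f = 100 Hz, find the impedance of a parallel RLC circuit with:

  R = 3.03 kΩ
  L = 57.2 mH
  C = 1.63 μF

Step 1 — Angular frequency: ω = 2π·f = 2π·100 = 628.3 rad/s.
Step 2 — Component impedances:
  R: Z = R = 3030 Ω
  L: Z = jωL = j·628.3·0.0572 = 0 + j35.94 Ω
  C: Z = 1/(jωC) = -j/(ω·C) = 0 - j976.4 Ω
Step 3 — Parallel combination: 1/Z_total = 1/R + 1/L + 1/C; Z_total = 0.4594 + j37.31 Ω = 37.31∠89.3° Ω.

Z = 0.4594 + j37.31 Ω = 37.31∠89.3° Ω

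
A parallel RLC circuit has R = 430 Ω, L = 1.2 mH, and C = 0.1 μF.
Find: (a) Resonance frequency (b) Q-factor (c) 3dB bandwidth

Step 1 — Resonance: ω₀ = 1/√(LC) = 1/√(0.0012·1e-07) = 9.129e+04 rad/s.
Step 2 — f₀ = ω₀/(2π) = 1.453e+04 Hz.
Step 3 — Parallel Q: Q = R/(ω₀L) = 430/(9.129e+04·0.0012) = 3.925.
Step 4 — Bandwidth: Δω = ω₀/Q = 2.326e+04 rad/s; BW = Δω/(2π) = 3701 Hz.

(a) f₀ = 1.453e+04 Hz  (b) Q = 3.925  (c) BW = 3701 Hz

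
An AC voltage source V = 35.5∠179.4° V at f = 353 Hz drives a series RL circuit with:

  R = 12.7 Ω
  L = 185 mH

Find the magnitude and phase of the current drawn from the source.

Step 1 — Angular frequency: ω = 2π·f = 2π·353 = 2218 rad/s.
Step 2 — Component impedances:
  R: Z = R = 12.7 Ω
  L: Z = jωL = j·2218·0.185 = 0 + j410.3 Ω
Step 3 — Series combination: Z_total = R + L = 12.7 + j410.3 Ω = 410.5∠88.2° Ω.
Step 4 — Source phasor: V = 35.5∠179.4° V = -35.5 + j0.3717 V.
Step 5 — Ohm's law: I = V / Z_total = (-35.5 + j0.3717) / (12.7 + j410.3) = -0.00177 + j0.08646 A.
Step 6 — Convert to polar: |I| = 0.08648 A, ∠I = 91.2°.

I = 0.08648∠91.2° A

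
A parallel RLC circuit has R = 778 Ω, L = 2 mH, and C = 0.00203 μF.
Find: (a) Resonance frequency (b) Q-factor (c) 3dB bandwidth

Step 1 — Resonance: ω₀ = 1/√(LC) = 1/√(0.002·2.03e-09) = 4.963e+05 rad/s.
Step 2 — f₀ = ω₀/(2π) = 7.899e+04 Hz.
Step 3 — Parallel Q: Q = R/(ω₀L) = 778/(4.963e+05·0.002) = 0.7838.
Step 4 — Bandwidth: Δω = ω₀/Q = 6.332e+05 rad/s; BW = Δω/(2π) = 1.008e+05 Hz.

(a) f₀ = 7.899e+04 Hz  (b) Q = 0.7838  (c) BW = 1.008e+05 Hz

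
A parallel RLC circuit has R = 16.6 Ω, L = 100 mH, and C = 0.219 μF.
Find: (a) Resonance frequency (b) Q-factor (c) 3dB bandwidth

Step 1 — Resonance: ω₀ = 1/√(LC) = 1/√(0.1·2.19e-07) = 6757 rad/s.
Step 2 — f₀ = ω₀/(2π) = 1075 Hz.
Step 3 — Parallel Q: Q = R/(ω₀L) = 16.6/(6757·0.1) = 0.02457.
Step 4 — Bandwidth: Δω = ω₀/Q = 2.751e+05 rad/s; BW = Δω/(2π) = 4.378e+04 Hz.

(a) f₀ = 1075 Hz  (b) Q = 0.02457  (c) BW = 4.378e+04 Hz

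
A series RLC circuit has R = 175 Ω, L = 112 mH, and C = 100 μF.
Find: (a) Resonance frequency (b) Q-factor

Step 1 — Resonance condition Im(Z)=0 gives ω₀ = 1/√(LC).
Step 2 — ω₀ = 1/√(0.112·0.0001) = 298.8 rad/s.
Step 3 — f₀ = ω₀/(2π) = 47.56 Hz.
Step 4 — Series Q: Q = ω₀L/R = 298.8·0.112/175 = 0.1912.

(a) f₀ = 47.56 Hz  (b) Q = 0.1912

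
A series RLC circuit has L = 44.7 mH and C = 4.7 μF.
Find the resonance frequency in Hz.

Step 1 — Resonance condition Im(Z)=0 gives ω₀ = 1/√(LC).
Step 2 — ω₀ = 1/√(0.0447·4.7e-06) = 2182 rad/s.
Step 3 — f₀ = ω₀/(2π) = 347.2 Hz.

f₀ = 347.2 Hz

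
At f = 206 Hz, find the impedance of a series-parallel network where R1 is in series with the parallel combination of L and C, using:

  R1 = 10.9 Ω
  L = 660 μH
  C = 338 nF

Step 1 — Angular frequency: ω = 2π·f = 2π·206 = 1294 rad/s.
Step 2 — Component impedances:
  R1: Z = R = 10.9 Ω
  L: Z = jωL = j·1294·0.00066 = 0 + j0.8543 Ω
  C: Z = 1/(jωC) = -j/(ω·C) = 0 - j2286 Ω
Step 3 — Parallel branch: L || C = 1/(1/L + 1/C) = 0 + j0.8546 Ω.
Step 4 — Series with R1: Z_total = R1 + (L || C) = 10.9 + j0.8546 Ω = 10.93∠4.5° Ω.

Z = 10.9 + j0.8546 Ω = 10.93∠4.5° Ω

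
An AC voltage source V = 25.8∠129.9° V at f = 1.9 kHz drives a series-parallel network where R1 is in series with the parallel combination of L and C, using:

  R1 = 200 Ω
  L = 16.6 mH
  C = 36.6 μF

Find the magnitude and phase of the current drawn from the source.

Step 1 — Angular frequency: ω = 2π·f = 2π·1900 = 1.194e+04 rad/s.
Step 2 — Component impedances:
  R1: Z = R = 200 Ω
  L: Z = jωL = j·1.194e+04·0.0166 = 0 + j198.2 Ω
  C: Z = 1/(jωC) = -j/(ω·C) = 0 - j2.289 Ω
Step 3 — Parallel branch: L || C = 1/(1/L + 1/C) = 0 - j2.315 Ω.
Step 4 — Series with R1: Z_total = R1 + (L || C) = 200 - j2.315 Ω = 200∠-0.7° Ω.
Step 5 — Source phasor: V = 25.8∠129.9° V = -16.55 + j19.79 V.
Step 6 — Ohm's law: I = V / Z_total = (-16.55 + j19.79) / (200 - j2.315) = -0.08388 + j0.09799 A.
Step 7 — Convert to polar: |I| = 0.129 A, ∠I = 130.6°.

I = 0.129∠130.6° A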